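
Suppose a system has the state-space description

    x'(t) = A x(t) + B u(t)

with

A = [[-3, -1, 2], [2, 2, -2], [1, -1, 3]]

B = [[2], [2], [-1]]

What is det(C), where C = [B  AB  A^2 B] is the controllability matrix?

-1008

AB = [[-10], [10], [-3]]
A^2B = [[14], [6], [-29]]
Controllability matrix C = [B  AB  A^2B] = [[2, -10, 14], [2, 10, 6], [-1, -3, -29]]
Expanding along the first row, det(C) = 2·(10·(-29) - 6·(-3)) - (-10)·(2·(-29) - 6·(-1)) + 14·(2·(-3) - 10·(-1)) = 2·(-272) - (-10)·(-52) + 14·4 = -1008
Since det(C) ≠ 0, rank(C) = 3 and the system is completely controllable.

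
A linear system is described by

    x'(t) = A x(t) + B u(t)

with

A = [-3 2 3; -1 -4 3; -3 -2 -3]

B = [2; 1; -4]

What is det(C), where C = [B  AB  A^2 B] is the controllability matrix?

2528

AB = [[-16], [-18], [4]]
A^2B = [[24], [100], [72]]
Controllability matrix C = [B  AB  A^2B] = [[2, -16, 24], [1, -18, 100], [-4, 4, 72]]
Expanding along the first row, det(C) = 2·((-18)·72 - 100·4) - (-16)·(1·72 - 100·(-4)) + 24·(1·4 - (-18)·(-4)) = 2·(-1696) - (-16)·472 + 24·(-68) = 2528
Since det(C) ≠ 0, rank(C) = 3 and the system is completely controllable.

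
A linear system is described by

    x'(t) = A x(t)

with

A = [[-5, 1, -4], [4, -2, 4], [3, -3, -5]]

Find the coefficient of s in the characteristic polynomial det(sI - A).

Expand det(sI - A) for the 3×3 matrix.
p(s) = s^3 + 12s^2 + 65s + 54.
(Check: constant term = det(-A) = (-1)^3 det A = 54; coefficient of s^2 = -tr A = 12.)
The coefficient of s is 65.

65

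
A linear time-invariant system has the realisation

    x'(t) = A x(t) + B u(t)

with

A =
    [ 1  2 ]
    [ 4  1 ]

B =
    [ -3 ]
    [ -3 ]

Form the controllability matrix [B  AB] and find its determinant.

18

AB = [[-9], [-15]]
Controllability matrix C = [B  AB] = [[-3, -9], [-3, -15]]
det(C) = (-3)·(-15) - (-9)·(-3) = 45 - 27 = 18
Since det(C) ≠ 0, rank(C) = 2 and the system is completely controllable.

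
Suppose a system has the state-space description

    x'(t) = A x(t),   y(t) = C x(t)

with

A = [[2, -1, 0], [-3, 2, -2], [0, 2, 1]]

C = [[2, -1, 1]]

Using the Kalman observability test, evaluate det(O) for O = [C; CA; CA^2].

-4

CA = [[7, -2, 3]]
CA^2 = [[20, -5, 7]]
Observability matrix O = [C; CA; CA^2] = [[2, -1, 1], [7, -2, 3], [20, -5, 7]]
Expanding along the first row, det(O) = 2·((-2)·7 - 3·(-5)) - (-1)·(7·7 - 3·20) + 1·(7·(-5) - (-2)·20) = 2·1 - (-1)·(-11) + 1·5 = -4
Since det(O) ≠ 0, rank(O) = 3 and the system is completely observable.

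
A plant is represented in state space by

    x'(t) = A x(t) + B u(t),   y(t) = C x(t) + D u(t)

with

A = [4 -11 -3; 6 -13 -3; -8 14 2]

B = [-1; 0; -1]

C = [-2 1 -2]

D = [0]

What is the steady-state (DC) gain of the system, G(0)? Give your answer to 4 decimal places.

G(0) = C(-A)^{-1}B + D = -C A^{-1} B + D.
det A = -8, so A^{-1} = (1/-8)·adj(A) = [[-2, 5/2, 3/4], [-3/2, 2, 3/4], [5/2, -4, -7/4]]
A^{-1} B = [5/4, 3/4, -3/4]^T
C A^{-1} B = -1/4
G(0) = D - C A^{-1} B = 0 - (-1/4) = 1/4 ≈ 0.2500

0.2500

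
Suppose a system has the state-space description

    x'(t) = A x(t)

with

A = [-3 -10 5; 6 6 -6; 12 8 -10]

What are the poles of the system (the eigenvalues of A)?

det(sI - A) = s^3 - (tr A)s^2 + (M11 + M22 + M33)s - det A, where Mii is the 2×2 principal minor of A obtained by deleting row i and column i.
tr A = (-3) + 6 + (-10) = -7; M11 = 6·(-10) - (-6)·8 = -60 - (-48) = -12; M22 = (-3)·(-10) - 5·12 = 30 - 60 = -30; M33 = (-3)·6 - (-10)·6 = -18 - (-60) = 42; sum of minors = 0.
det A = (-3)·(6·(-10) - (-6)·8) - (-10)·(6·(-10) - (-6)·12) + 5·(6·8 - 6·12) = (-3)·(-12) - (-10)·12 + 5·(-24) = 36.
So p(s) = det(sI - A) = s^3 + 7s^2 - 36.
Rational-root test: any integer root divides -36. Testing small divisors, s = 2 works: p(2) = 8 + 28 + 0 + (-36) = 0, so (s - 2) is a factor.
Dividing, p(s) = (s - 2)(s^2 + 9s + 18).
Factor s^2 + 9s + 18: two numbers with sum -9 and product 18 are -3 and -6, so s^2 + 9s + 18 = (s + 3)(s + 6).
Hence p(s) = (s - 2) (s + 3) (s + 6), with roots -6, -3, 2.
At least one eigenvalue has non-negative real part, so the system is not asymptotically stable.

-6, -3, 2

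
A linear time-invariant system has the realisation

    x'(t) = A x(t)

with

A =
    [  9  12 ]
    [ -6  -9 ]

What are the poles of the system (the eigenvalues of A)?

-3, 3

det(sI - A) = s^2 - (tr A)s + det A, with tr A = 9 + (-9) = 0 and det A = 9·(-9) - 12·(-6) = -81 - (-72) = -9.
So p(s) = det(sI - A) = s^2 - 9.
Factor s^2 - 9: two numbers with sum 0 and product -9 are 3 and -3, so s^2 - 9 = (s - 3)(s + 3).
Hence p(s) = (s - 3) (s + 3), with roots -3, 3.
At least one eigenvalue has non-negative real part, so the system is not asymptotically stable.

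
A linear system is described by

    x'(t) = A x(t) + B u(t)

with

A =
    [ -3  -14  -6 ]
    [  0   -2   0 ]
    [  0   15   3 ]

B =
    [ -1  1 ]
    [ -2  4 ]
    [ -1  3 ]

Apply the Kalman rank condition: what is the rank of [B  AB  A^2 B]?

AB = [[37, -77], [4, -8], [-33, 69]]
A^2B = [[31, -71], [-8, 16], [-39, 87]]
Controllability matrix C = [B  AB  A^2B] = [[-1, 1, 37, -77, 31, -71], [-2, 4, 4, -8, -8, 16], [-1, 3, -33, 69, -39, 87]]
The rows r1, r2, r3 of C are linearly dependent: r1 - r2 + r3 = 0 (check each entry), so rank(C) ≤ 2.
The 2×2 minor from rows 1, 2, columns 1, 2 is (-1)·4 - 1·(-2) = -4 - (-2) = -2 ≠ 0, so rank(C) = 2.
rank(C) = 2 < n = 3, so the pair (A, B) is not completely controllable.

2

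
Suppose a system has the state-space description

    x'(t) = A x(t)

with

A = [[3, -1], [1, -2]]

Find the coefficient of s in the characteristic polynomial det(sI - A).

-1

For a 2×2 matrix, det(sI - A) = s^2 - (tr A)s + det A.
tr A = 1, det A = -5.
So p(s) = s^2 - s - 5.
The coefficient of s is -1.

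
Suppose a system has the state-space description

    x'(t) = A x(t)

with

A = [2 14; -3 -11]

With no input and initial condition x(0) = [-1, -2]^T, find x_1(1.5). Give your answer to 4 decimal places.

det(sI - A) = s^2 - (tr A)s + det A, with tr A = 2 + (-11) = -9 and det A = 2·(-11) - 14·(-3) = -22 - (-42) = 20.
So p(s) = det(sI - A) = s^2 + 9s + 20.
Factor s^2 + 9s + 20: two numbers with sum -9 and product 20 are -4 and -5, so s^2 + 9s + 20 = (s + 4)(s + 5).
Hence p(s) = (s + 4) (s + 5), with roots -5, -4.
The eigenvalues -5, -4 are distinct and real, so A is diagonalisable and x(t) = e^{At} x(0) = V diag(e^{λ_i t}) V^{-1} x(0), where the columns of V are the eigenvectors.
λ = -5: A - (-5)I = [[7, 14], [-3, -6]]. Row 1 gives 7·v1 + 14·v2 = 0, so take v_1 = [-2, 1]^T.
λ = -4: A - (-4)I = [[6, 14], [-3, -7]]. Row 1 gives 6·v1 + 14·v2 = 0, so take v_2 = [-7, 3]^T.
V = [v_1 v_2] = [[-2, -7], [1, 3]] has det V = 1, so V^{-1} = adj(V)/det V = [[3, 7], [-1, -2]].
Modal coordinates z(0) = V^{-1} x(0): 3·(-1) + 7·(-2) = -17; (-1)·(-1) + (-2)·(-2) = 5; so z(0) = [-17, 5]^T.
x_1(t) = Σ_i (v_i)_1 · z_i(0) · e^{λ_i t} (row 1 of V times the modal terms).
x_1(1.5) = (-2)·(-17)·e^{-5·1.5} + (-7)·5·e^{-4·1.5} = 34·0.000553 + (-35)·0.002479 = -0.0680.

-0.0680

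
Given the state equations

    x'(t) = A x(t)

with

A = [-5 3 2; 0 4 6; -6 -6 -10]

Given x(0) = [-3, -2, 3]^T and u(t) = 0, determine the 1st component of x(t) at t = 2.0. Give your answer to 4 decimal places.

0.0869

det(sI - A) = s^3 - (tr A)s^2 + (M11 + M22 + M33)s - det A, where Mii is the 2×2 principal minor of A obtained by deleting row i and column i.
tr A = (-5) + 4 + (-10) = -11; M11 = 4·(-10) - 6·(-6) = -40 - (-36) = -4; M22 = (-5)·(-10) - 2·(-6) = 50 - (-12) = 62; M33 = (-5)·4 - 3·0 = -20 - 0 = -20; sum of minors = 38.
det A = (-5)·(4·(-10) - 6·(-6)) - 3·(0·(-10) - 6·(-6)) + 2·(0·(-6) - 4·(-6)) = (-5)·(-4) - 3·36 + 2·24 = -40.
So p(s) = det(sI - A) = s^3 + 11s^2 + 38s + 40.
Rational-root test: any integer root divides 40. Testing small divisors, s = -2 works: p(-2) = -8 + 44 + (-76) + 40 = 0, so (s + 2) is a factor.
Dividing, p(s) = (s + 2)(s^2 + 9s + 20).
Factor s^2 + 9s + 20: two numbers with sum -9 and product 20 are -4 and -5, so s^2 + 9s + 20 = (s + 4)(s + 5).
Hence p(s) = (s + 2) (s + 4) (s + 5), with roots -5, -4, -2.
The eigenvalues -5, -4, -2 are distinct and real, so A is diagonalisable and x(t) = e^{At} x(0) = V diag(e^{λ_i t}) V^{-1} x(0), where the columns of V are the eigenvectors.
λ = -5: A - (-5)I = [[0, 3, 2], [0, 9, 6], [-6, -6, -5]]. v must be orthogonal to every row; (row 1) × (row 3) = [-3, -12, 18], so take v_1 = [-1, -4, 6]^T.
λ = -4: A - (-4)I = [[-1, 3, 2], [0, 8, 6], [-6, -6, -6]]. v must be orthogonal to every row; (row 1) × (row 2) = [2, 6, -8], so take v_2 = [-1, -3, 4]^T.
λ = -2: A - (-2)I = [[-3, 3, 2], [0, 6, 6], [-6, -6, -8]]. v must be orthogonal to every row; (row 1) × (row 2) = [6, 18, -18], so take v_3 = [1, 3, -3]^T.
V = [v_1 v_2 v_3] = [[-1, -1, 1], [-4, -3, 3], [6, 4, -3]] has det V = -1, so V^{-1} = adj(V)/det V = [[3, -1, 0], [-6, 3, 1], [-2, 2, 1]].
Modal coordinates z(0) = V^{-1} x(0): 3·(-3) + (-1)·(-2) + 0·3 = -7; (-6)·(-3) + 3·(-2) + 1·3 = 15; (-2)·(-3) + 2·(-2) + 1·3 = 5; so z(0) = [-7, 15, 5]^T.
x_1(t) = Σ_i (v_i)_1 · z_i(0) · e^{λ_i t} (row 1 of V times the modal terms).
x_1(2.0) = (-1)·(-7)·e^{-5·2.0} + (-1)·15·e^{-4·2.0} + 1·5·e^{-2·2.0} = 7·0.000045 + (-15)·0.000335 + 5·0.018316 = 0.0869.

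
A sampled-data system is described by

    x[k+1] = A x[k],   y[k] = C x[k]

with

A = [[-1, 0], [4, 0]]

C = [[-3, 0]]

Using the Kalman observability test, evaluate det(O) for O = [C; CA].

CA = [[3, 0]]
Observability matrix O = [C; CA] = [[-3, 0], [3, 0]]
det(O) = (-3)·0 - 0·3 = 0 - 0 = 0
Since det(O) = 0, rank(O) < 2 and the system is not completely observable.

0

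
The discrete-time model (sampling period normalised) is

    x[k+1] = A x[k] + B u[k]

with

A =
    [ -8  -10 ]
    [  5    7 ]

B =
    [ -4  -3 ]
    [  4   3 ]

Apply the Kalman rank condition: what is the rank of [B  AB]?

1

AB = [[-8, -6], [8, 6]]
Controllability matrix C = [B  AB] = [[-4, -3, -8, -6], [4, 3, 8, 6]]
Every column of C is a scalar multiple of column 1 = [-4, 4] (multipliers 1, 3/4, 2, 3/2), so the columns span a one-dimensional space.
C ≠ 0, hence rank(C) = 1.
rank(C) = 1 < n = 2, so the pair (A, B) is not completely controllable.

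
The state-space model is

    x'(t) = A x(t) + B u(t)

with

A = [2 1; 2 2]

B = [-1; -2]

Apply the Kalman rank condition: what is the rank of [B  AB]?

AB = [[-4], [-6]]
Controllability matrix C = [B  AB] = [[-1, -4], [-2, -6]]
det(C) = (-1)·(-6) - (-4)·(-2) = 6 - 8 = -2 ≠ 0, so rank(C) = 2.
rank(C) = 2 = n, so the pair (A, B) is completely controllable.

2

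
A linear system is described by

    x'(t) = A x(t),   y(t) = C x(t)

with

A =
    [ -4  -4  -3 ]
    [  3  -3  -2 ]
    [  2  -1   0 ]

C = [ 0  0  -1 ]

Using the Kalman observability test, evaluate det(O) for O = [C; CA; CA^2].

21

CA = [[-2, 1, 0]]
CA^2 = [[11, 5, 4]]
Observability matrix O = [C; CA; CA^2] = [[0, 0, -1], [-2, 1, 0], [11, 5, 4]]
Expanding along the first row, det(O) = 0·(1·4 - 0·5) - 0·((-2)·4 - 0·11) + (-1)·((-2)·5 - 1·11) = 0·4 - 0·(-8) + (-1)·(-21) = 21
Since det(O) ≠ 0, rank(O) = 3 and the system is completely observable.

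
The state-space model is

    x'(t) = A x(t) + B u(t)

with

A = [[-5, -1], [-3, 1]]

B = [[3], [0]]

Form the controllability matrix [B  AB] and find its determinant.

AB = [[-15], [-9]]
Controllability matrix C = [B  AB] = [[3, -15], [0, -9]]
det(C) = 3·(-9) - (-15)·0 = -27 - 0 = -27
Since det(C) ≠ 0, rank(C) = 2 and the system is completely controllable.

-27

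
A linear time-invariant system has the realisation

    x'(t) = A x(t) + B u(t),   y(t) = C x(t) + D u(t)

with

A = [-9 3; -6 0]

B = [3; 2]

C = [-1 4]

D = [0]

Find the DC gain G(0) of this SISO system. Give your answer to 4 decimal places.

G(0) = C(-A)^{-1}B + D = -C A^{-1} B + D.
det A = 18, so A^{-1} = (1/18)·adj(A) = [[0, -1/6], [1/3, -1/2]]
A^{-1} B = [-1/3, 0]^T
C A^{-1} B = 1/3
G(0) = D - C A^{-1} B = 0 - (1/3) = -1/3 ≈ -0.3333

-0.3333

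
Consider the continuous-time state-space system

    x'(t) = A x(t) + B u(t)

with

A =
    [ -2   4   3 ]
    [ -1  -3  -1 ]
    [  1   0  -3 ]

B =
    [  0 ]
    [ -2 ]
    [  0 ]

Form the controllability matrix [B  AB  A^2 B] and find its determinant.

128

AB = [[-8], [6], [0]]
A^2B = [[40], [-10], [-8]]
Controllability matrix C = [B  AB  A^2B] = [[0, -8, 40], [-2, 6, -10], [0, 0, -8]]
Expanding along the first row, det(C) = 0·(6·(-8) - (-10)·0) - (-8)·((-2)·(-8) - (-10)·0) + 40·((-2)·0 - 6·0) = 0·(-48) - (-8)·16 + 40·0 = 128
Since det(C) ≠ 0, rank(C) = 3 and the system is completely controllable.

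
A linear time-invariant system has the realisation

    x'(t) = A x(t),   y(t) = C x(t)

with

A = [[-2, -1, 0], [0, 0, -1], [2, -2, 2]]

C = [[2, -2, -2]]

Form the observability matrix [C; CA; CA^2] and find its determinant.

CA = [[-8, 2, -2]]
CA^2 = [[12, 12, -6]]
Observability matrix O = [C; CA; CA^2] = [[2, -2, -2], [-8, 2, -2], [12, 12, -6]]
Expanding along the first row, det(O) = 2·(2·(-6) - (-2)·12) - (-2)·((-8)·(-6) - (-2)·12) + (-2)·((-8)·12 - 2·12) = 2·12 - (-2)·72 + (-2)·(-120) = 408
Since det(O) ≠ 0, rank(O) = 3 and the system is completely observable.

408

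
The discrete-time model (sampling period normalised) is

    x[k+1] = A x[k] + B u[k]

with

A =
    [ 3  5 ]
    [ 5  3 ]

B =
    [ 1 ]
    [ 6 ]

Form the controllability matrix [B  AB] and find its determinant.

AB = [[33], [23]]
Controllability matrix C = [B  AB] = [[1, 33], [6, 23]]
det(C) = 1·23 - 33·6 = 23 - 198 = -175
Since det(C) ≠ 0, rank(C) = 2 and the system is completely controllable.

-175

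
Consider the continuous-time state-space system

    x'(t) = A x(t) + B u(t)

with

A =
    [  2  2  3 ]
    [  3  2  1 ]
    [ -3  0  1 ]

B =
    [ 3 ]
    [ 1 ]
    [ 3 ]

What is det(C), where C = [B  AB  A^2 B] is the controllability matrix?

1500

AB = [[17], [14], [-6]]
A^2B = [[44], [73], [-57]]
Controllability matrix C = [B  AB  A^2B] = [[3, 17, 44], [1, 14, 73], [3, -6, -57]]
Expanding along the first row, det(C) = 3·(14·(-57) - 73·(-6)) - 17·(1·(-57) - 73·3) + 44·(1·(-6) - 14·3) = 3·(-360) - 17·(-276) + 44·(-48) = 1500
Since det(C) ≠ 0, rank(C) = 3 and the system is completely controllable.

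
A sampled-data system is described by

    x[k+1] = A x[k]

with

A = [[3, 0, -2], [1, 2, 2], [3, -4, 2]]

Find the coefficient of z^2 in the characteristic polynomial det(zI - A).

-7

Expand det(zI - A) for the 3×3 matrix.
p(z) = z^3 - 7z^2 + 30z - 56.
(Check: constant term = det(-A) = (-1)^3 det A = -56; coefficient of z^2 = -tr A = -7.)
The coefficient of z^2 is -7.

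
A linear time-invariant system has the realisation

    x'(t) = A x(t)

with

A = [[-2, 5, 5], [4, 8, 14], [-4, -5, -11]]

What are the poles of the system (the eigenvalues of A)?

-6, -2, 3

det(sI - A) = s^3 - (tr A)s^2 + (M11 + M22 + M33)s - det A, where Mii is the 2×2 principal minor of A obtained by deleting row i and column i.
tr A = (-2) + 8 + (-11) = -5; M11 = 8·(-11) - 14·(-5) = -88 - (-70) = -18; M22 = (-2)·(-11) - 5·(-4) = 22 - (-20) = 42; M33 = (-2)·8 - 5·4 = -16 - 20 = -36; sum of minors = -12.
det A = (-2)·(8·(-11) - 14·(-5)) - 5·(4·(-11) - 14·(-4)) + 5·(4·(-5) - 8·(-4)) = (-2)·(-18) - 5·12 + 5·12 = 36.
So p(s) = det(sI - A) = s^3 + 5s^2 - 12s - 36.
Rational-root test: any integer root divides -36. Testing small divisors, s = -2 works: p(-2) = -8 + 20 + 24 + (-36) = 0, so (s + 2) is a factor.
Dividing, p(s) = (s + 2)(s^2 + 3s - 18).
Factor s^2 + 3s - 18: two numbers with sum -3 and product -18 are 3 and -6, so s^2 + 3s - 18 = (s - 3)(s + 6).
Hence p(s) = (s - 3) (s + 2) (s + 6), with roots -6, -2, 3.
At least one eigenvalue has non-negative real part, so the system is not asymptotically stable.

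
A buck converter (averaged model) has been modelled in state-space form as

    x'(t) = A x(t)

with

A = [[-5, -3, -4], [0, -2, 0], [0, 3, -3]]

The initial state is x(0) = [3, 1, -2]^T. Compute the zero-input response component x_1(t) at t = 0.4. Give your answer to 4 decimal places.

det(sI - A) = s^3 - (tr A)s^2 + (M11 + M22 + M33)s - det A, where Mii is the 2×2 principal minor of A obtained by deleting row i and column i.
tr A = (-5) + (-2) + (-3) = -10; M11 = (-2)·(-3) - 0·3 = 6 - 0 = 6; M22 = (-5)·(-3) - (-4)·0 = 15 - 0 = 15; M33 = (-5)·(-2) - (-3)·0 = 10 - 0 = 10; sum of minors = 31.
det A = (-5)·((-2)·(-3) - 0·3) - (-3)·(0·(-3) - 0·0) + (-4)·(0·3 - (-2)·0) = (-5)·6 - (-3)·0 + (-4)·0 = -30.
So p(s) = det(sI - A) = s^3 + 10s^2 + 31s + 30.
Rational-root test: any integer root divides 30. Testing small divisors, s = -2 works: p(-2) = -8 + 40 + (-62) + 30 = 0, so (s + 2) is a factor.
Dividing, p(s) = (s + 2)(s^2 + 8s + 15).
Factor s^2 + 8s + 15: two numbers with sum -8 and product 15 are -3 and -5, so s^2 + 8s + 15 = (s + 3)(s + 5).
Hence p(s) = (s + 2) (s + 3) (s + 5), with roots -5, -3, -2.
The eigenvalues -5, -3, -2 are distinct and real, so A is diagonalisable and x(t) = e^{At} x(0) = V diag(e^{λ_i t}) V^{-1} x(0), where the columns of V are the eigenvectors.
λ = -5: A - (-5)I = [[0, -3, -4], [0, 3, 0], [0, 3, 2]]. v must be orthogonal to every row; (row 1) × (row 2) = [12, 0, 0], so take v_1 = [1, 0, 0]^T.
λ = -3: A - (-3)I = [[-2, -3, -4], [0, 1, 0], [0, 3, 0]]. v must be orthogonal to every row; (row 1) × (row 2) = [4, 0, -2], so take v_2 = [-2, 0, 1]^T.
λ = -2: A - (-2)I = [[-3, -3, -4], [0, 0, 0], [0, 3, -1]]. v must be orthogonal to every row; (row 1) × (row 3) = [15, -3, -9], so take v_3 = [-5, 1, 3]^T.
V = [v_1 v_2 v_3] = [[1, -2, -5], [0, 0, 1], [0, 1, 3]] has det V = -1, so V^{-1} = adj(V)/det V = [[1, -1, 2], [0, -3, 1], [0, 1, 0]].
Modal coordinates z(0) = V^{-1} x(0): 1·3 + (-1)·1 + 2·(-2) = -2; 0·3 + (-3)·1 + 1·(-2) = -5; 0·3 + 1·1 + 0·(-2) = 1; so z(0) = [-2, -5, 1]^T.
x_1(t) = Σ_i (v_i)_1 · z_i(0) · e^{λ_i t} (row 1 of V times the modal terms).
x_1(0.4) = 1·(-2)·e^{-5·0.4} + (-2)·(-5)·e^{-3·0.4} + (-5)·1·e^{-2·0.4} = (-2)·0.135335 + 10·0.301194 + (-5)·0.449329 = 0.4946.

0.4946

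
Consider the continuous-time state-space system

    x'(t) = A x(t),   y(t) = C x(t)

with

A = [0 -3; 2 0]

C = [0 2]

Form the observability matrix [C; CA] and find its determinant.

CA = [[4, 0]]
Observability matrix O = [C; CA] = [[0, 2], [4, 0]]
det(O) = 0·0 - 2·4 = 0 - 8 = -8
Since det(O) ≠ 0, rank(O) = 2 and the system is completely observable.

-8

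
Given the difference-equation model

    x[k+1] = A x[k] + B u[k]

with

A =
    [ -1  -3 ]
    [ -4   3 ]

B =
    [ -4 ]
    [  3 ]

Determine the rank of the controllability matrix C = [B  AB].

AB = [[-5], [25]]
Controllability matrix C = [B  AB] = [[-4, -5], [3, 25]]
det(C) = (-4)·25 - (-5)·3 = -100 - (-15) = -85 ≠ 0, so rank(C) = 2.
rank(C) = 2 = n, so the pair (A, B) is completely controllable.

2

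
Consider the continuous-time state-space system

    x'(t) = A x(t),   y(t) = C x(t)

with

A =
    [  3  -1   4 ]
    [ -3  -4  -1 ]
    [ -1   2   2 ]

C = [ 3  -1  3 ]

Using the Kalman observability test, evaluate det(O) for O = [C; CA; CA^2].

2500

CA = [[9, 7, 19]]
CA^2 = [[-13, 1, 67]]
Observability matrix O = [C; CA; CA^2] = [[3, -1, 3], [9, 7, 19], [-13, 1, 67]]
Expanding along the first row, det(O) = 3·(7·67 - 19·1) - (-1)·(9·67 - 19·(-13)) + 3·(9·1 - 7·(-13)) = 3·450 - (-1)·850 + 3·100 = 2500
Since det(O) ≠ 0, rank(O) = 3 and the system is completely observable.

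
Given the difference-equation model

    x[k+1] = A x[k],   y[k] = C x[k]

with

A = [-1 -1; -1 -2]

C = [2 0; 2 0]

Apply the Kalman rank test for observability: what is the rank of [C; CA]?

2

CA = [[-2, -2], [-2, -2]]
Observability matrix O = [C; CA] = [[2, 0], [2, 0], [-2, -2], [-2, -2]]
Take the 2×2 submatrix of O formed by rows 1, 3: [[2, 0], [-2, -2]]. Its determinant is 2·(-2) - 0·(-2) = -4 - 0 = -4 ≠ 0.
So rank(O) ≥ 2; since O has 2 columns, rank(O) = 2.
rank(O) = 2 = n, so the pair (A, C) is completely observable.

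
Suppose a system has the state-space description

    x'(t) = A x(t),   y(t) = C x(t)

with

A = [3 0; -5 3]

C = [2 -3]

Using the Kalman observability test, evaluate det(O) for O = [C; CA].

CA = [[21, -9]]
Observability matrix O = [C; CA] = [[2, -3], [21, -9]]
det(O) = 2·(-9) - (-3)·21 = -18 - (-63) = 45
Since det(O) ≠ 0, rank(O) = 2 and the system is completely observable.

45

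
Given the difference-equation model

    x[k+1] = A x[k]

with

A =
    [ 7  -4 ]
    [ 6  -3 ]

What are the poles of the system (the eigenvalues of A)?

det(zI - A) = z^2 - (tr A)z + det A, with tr A = 7 + (-3) = 4 and det A = 7·(-3) - (-4)·6 = -21 - (-24) = 3.
So p(z) = det(zI - A) = z^2 - 4z + 3.
Factor z^2 - 4z + 3: two numbers with sum 4 and product 3 are 3 and 1, so z^2 - 4z + 3 = (z - 3)(z - 1).
Hence p(z) = (z - 3) (z - 1), with roots 1, 3.

1, 3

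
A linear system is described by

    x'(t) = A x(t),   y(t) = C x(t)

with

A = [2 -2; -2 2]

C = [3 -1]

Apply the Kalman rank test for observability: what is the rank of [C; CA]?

2

CA = [[8, -8]]
Observability matrix O = [C; CA] = [[3, -1], [8, -8]]
det(O) = 3·(-8) - (-1)·8 = -24 - (-8) = -16 ≠ 0, so rank(O) = 2.
rank(O) = 2 = n, so the pair (A, C) is completely observable.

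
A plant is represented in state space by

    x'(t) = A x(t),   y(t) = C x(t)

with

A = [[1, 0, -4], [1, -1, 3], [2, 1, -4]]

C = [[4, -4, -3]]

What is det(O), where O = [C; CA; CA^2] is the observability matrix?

CA = [[-6, 1, -16]]
CA^2 = [[-37, -17, 91]]
Observability matrix O = [C; CA; CA^2] = [[4, -4, -3], [-6, 1, -16], [-37, -17, 91]]
Expanding along the first row, det(O) = 4·(1·91 - (-16)·(-17)) - (-4)·((-6)·91 - (-16)·(-37)) + (-3)·((-6)·(-17) - 1·(-37)) = 4·(-181) - (-4)·(-1138) + (-3)·139 = -5693
Since det(O) ≠ 0, rank(O) = 3 and the system is completely observable.

-5693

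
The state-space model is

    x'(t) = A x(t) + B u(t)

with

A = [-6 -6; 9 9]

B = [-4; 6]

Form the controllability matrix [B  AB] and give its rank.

1

AB = [[-12], [18]]
Controllability matrix C = [B  AB] = [[-4, -12], [6, 18]]
Every column of C is a scalar multiple of column 1 = [-4, 6] (multipliers 1, 3), so the columns span a one-dimensional space.
C ≠ 0, hence rank(C) = 1.
rank(C) = 1 < n = 2, so the pair (A, B) is not completely controllable.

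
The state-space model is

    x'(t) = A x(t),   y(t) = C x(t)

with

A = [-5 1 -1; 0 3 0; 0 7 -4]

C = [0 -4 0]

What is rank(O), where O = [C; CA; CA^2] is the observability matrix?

CA = [[0, -12, 0]]
CA^2 = [[0, -36, 0]]
Observability matrix O = [C; CA; CA^2] = [[0, -4, 0], [0, -12, 0], [0, -36, 0]]
Every row of O is a scalar multiple of row 1 = [0, -4, 0] (multipliers 1, 3, 9), so the rows span a one-dimensional space.
O ≠ 0, hence rank(O) = 1.
rank(O) = 1 < n = 3, so the pair (A, C) is not completely observable.

1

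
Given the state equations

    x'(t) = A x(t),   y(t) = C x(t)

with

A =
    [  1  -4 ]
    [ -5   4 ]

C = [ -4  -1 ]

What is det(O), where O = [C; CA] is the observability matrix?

-47

CA = [[1, 12]]
Observability matrix O = [C; CA] = [[-4, -1], [1, 12]]
det(O) = (-4)·12 - (-1)·1 = -48 - (-1) = -47
Since det(O) ≠ 0, rank(O) = 2 and the system is completely observable.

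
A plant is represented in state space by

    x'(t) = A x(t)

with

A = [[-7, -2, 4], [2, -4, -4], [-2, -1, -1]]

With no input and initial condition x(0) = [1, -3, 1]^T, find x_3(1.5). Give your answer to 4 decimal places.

0.0236

det(sI - A) = s^3 - (tr A)s^2 + (M11 + M22 + M33)s - det A, where Mii is the 2×2 principal minor of A obtained by deleting row i and column i.
tr A = (-7) + (-4) + (-1) = -12; M11 = (-4)·(-1) - (-4)·(-1) = 4 - 4 = 0; M22 = (-7)·(-1) - 4·(-2) = 7 - (-8) = 15; M33 = (-7)·(-4) - (-2)·2 = 28 - (-4) = 32; sum of minors = 47.
det A = (-7)·((-4)·(-1) - (-4)·(-1)) - (-2)·(2·(-1) - (-4)·(-2)) + 4·(2·(-1) - (-4)·(-2)) = (-7)·0 - (-2)·(-10) + 4·(-10) = -60.
So p(s) = det(sI - A) = s^3 + 12s^2 + 47s + 60.
Rational-root test: any integer root divides 60. Testing small divisors, s = -3 works: p(-3) = -27 + 108 + (-141) + 60 = 0, so (s + 3) is a factor.
Dividing, p(s) = (s + 3)(s^2 + 9s + 20).
Factor s^2 + 9s + 20: two numbers with sum -9 and product 20 are -4 and -5, so s^2 + 9s + 20 = (s + 4)(s + 5).
Hence p(s) = (s + 3) (s + 4) (s + 5), with roots -5, -4, -3.
The eigenvalues -5, -4, -3 are distinct and real, so A is diagonalisable and x(t) = e^{At} x(0) = V diag(e^{λ_i t}) V^{-1} x(0), where the columns of V are the eigenvectors.
λ = -5: A - (-5)I = [[-2, -2, 4], [2, 1, -4], [-2, -1, 4]]. v must be orthogonal to every row; (row 1) × (row 2) = [4, 0, 2], so take v_1 = [2, 0, 1]^T.
λ = -4: A - (-4)I = [[-3, -2, 4], [2, 0, -4], [-2, -1, 3]]. v must be orthogonal to every row; (row 1) × (row 2) = [8, -4, 4], so take v_2 = [2, -1, 1]^T.
λ = -3: A - (-3)I = [[-4, -2, 4], [2, -1, -4], [-2, -1, 2]]. v must be orthogonal to every row; (row 1) × (row 2) = [12, -8, 8], so take v_3 = [3, -2, 2]^T.
V = [v_1 v_2 v_3] = [[2, 2, 3], [0, -1, -2], [1, 1, 2]] has det V = -1, so V^{-1} = adj(V)/det V = [[0, 1, 1], [2, -1, -4], [-1, 0, 2]].
Modal coordinates z(0) = V^{-1} x(0): 0·1 + 1·(-3) + 1·1 = -2; 2·1 + (-1)·(-3) + (-4)·1 = 1; (-1)·1 + 0·(-3) + 2·1 = 1; so z(0) = [-2, 1, 1]^T.
x_3(t) = Σ_i (v_i)_3 · z_i(0) · e^{λ_i t} (row 3 of V times the modal terms).
x_3(1.5) = 1·(-2)·e^{-5·1.5} + 1·1·e^{-4·1.5} + 2·1·e^{-3·1.5} = (-2)·0.000553 + 1·0.002479 + 2·0.011109 = 0.0236.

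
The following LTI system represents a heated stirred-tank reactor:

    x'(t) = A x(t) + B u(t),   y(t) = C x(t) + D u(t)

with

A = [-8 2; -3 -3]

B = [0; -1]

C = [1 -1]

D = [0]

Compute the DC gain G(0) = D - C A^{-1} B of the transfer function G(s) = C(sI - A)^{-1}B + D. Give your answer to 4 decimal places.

0.2000

G(0) = C(-A)^{-1}B + D = -C A^{-1} B + D.
det A = 30, so A^{-1} = (1/30)·adj(A) = [[-1/10, -1/15], [1/10, -4/15]]
A^{-1} B = [1/15, 4/15]^T
C A^{-1} B = -1/5
G(0) = D - C A^{-1} B = 0 - (-1/5) = 1/5 ≈ 0.2000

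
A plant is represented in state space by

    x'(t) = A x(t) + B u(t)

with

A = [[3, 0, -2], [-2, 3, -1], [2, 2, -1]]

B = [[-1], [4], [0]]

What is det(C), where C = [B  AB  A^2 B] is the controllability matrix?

-284

AB = [[-3], [14], [6]]
A^2B = [[-21], [42], [16]]
Controllability matrix C = [B  AB  A^2B] = [[-1, -3, -21], [4, 14, 42], [0, 6, 16]]
Expanding along the first row, det(C) = (-1)·(14·16 - 42·6) - (-3)·(4·16 - 42·0) + (-21)·(4·6 - 14·0) = (-1)·(-28) - (-3)·64 + (-21)·24 = -284
Since det(C) ≠ 0, rank(C) = 3 and the system is completely controllable.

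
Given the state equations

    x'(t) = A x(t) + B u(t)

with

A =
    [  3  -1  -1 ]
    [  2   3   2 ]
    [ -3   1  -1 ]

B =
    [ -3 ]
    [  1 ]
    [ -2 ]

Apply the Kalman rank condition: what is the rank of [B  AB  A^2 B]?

AB = [[-8], [-7], [12]]
A^2B = [[-29], [-13], [5]]
Controllability matrix C = [B  AB  A^2B] = [[-3, -8, -29], [1, -7, -13], [-2, 12, 5]]
det(C) = (-3)·((-7)·5 - (-13)·12) - (-8)·(1·5 - (-13)·(-2)) + (-29)·(1·12 - (-7)·(-2)) = (-3)·121 - (-8)·(-21) + (-29)·(-2) = -473 ≠ 0, so rank(C) = 3.
rank(C) = 3 = n, so the pair (A, B) is completely controllable.

3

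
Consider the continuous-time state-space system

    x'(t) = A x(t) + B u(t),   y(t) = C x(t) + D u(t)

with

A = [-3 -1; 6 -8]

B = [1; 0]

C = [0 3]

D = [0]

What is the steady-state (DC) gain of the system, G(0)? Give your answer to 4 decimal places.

0.6000

G(0) = C(-A)^{-1}B + D = -C A^{-1} B + D.
det A = 30, so A^{-1} = (1/30)·adj(A) = [[-4/15, 1/30], [-1/5, -1/10]]
A^{-1} B = [-4/15, -1/5]^T
C A^{-1} B = -3/5
G(0) = D - C A^{-1} B = 0 - (-3/5) = 3/5 ≈ 0.6000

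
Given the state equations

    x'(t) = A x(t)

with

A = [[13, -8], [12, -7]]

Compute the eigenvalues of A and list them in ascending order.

det(sI - A) = s^2 - (tr A)s + det A, with tr A = 13 + (-7) = 6 and det A = 13·(-7) - (-8)·12 = -91 - (-96) = 5.
So p(s) = det(sI - A) = s^2 - 6s + 5.
Factor s^2 - 6s + 5: two numbers with sum 6 and product 5 are 5 and 1, so s^2 - 6s + 5 = (s - 5)(s - 1).
Hence p(s) = (s - 5) (s - 1), with roots 1, 5.
At least one eigenvalue has non-negative real part, so the system is not asymptotically stable.

1, 5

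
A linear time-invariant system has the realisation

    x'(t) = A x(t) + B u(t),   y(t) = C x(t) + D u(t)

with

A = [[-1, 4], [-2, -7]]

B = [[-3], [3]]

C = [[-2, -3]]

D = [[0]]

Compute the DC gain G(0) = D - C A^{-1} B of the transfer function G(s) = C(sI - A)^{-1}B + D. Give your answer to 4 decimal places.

-0.6000

G(0) = C(-A)^{-1}B + D = -C A^{-1} B + D.
det A = 15, so A^{-1} = (1/15)·adj(A) = [[-7/15, -4/15], [2/15, -1/15]]
A^{-1} B = [3/5, -3/5]^T
C A^{-1} B = 3/5
G(0) = D - C A^{-1} B = 0 - (3/5) = -3/5 ≈ -0.6000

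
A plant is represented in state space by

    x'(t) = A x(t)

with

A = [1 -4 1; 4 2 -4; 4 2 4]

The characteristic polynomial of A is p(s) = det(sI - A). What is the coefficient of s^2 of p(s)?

Expand det(sI - A) for the 3×3 matrix.
p(s) = s^3 - 7s^2 + 34s - 144.
(Check: constant term = det(-A) = (-1)^3 det A = -144; coefficient of s^2 = -tr A = -7.)
The coefficient of s^2 is -7.

-7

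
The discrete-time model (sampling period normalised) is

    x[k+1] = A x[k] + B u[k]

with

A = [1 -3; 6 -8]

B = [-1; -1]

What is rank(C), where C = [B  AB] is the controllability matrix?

AB = [[2], [2]]
Controllability matrix C = [B  AB] = [[-1, 2], [-1, 2]]
Every column of C is a scalar multiple of column 1 = [-1, -1] (multipliers 1, -2), so the columns span a one-dimensional space.
C ≠ 0, hence rank(C) = 1.
rank(C) = 1 < n = 2, so the pair (A, B) is not completely controllable.

1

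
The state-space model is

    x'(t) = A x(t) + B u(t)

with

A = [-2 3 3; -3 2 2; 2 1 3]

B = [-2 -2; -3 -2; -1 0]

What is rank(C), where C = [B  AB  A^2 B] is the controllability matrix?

3

AB = [[-8, -2], [-2, 2], [-10, -6]]
A^2B = [[-20, -8], [0, -2], [-48, -20]]
Controllability matrix C = [B  AB  A^2B] = [[-2, -2, -8, -2, -20, -8], [-3, -2, -2, 2, 0, -2], [-1, 0, -10, -6, -48, -20]]
Take the 3×3 submatrix of C formed by columns 1, 2, 3: [[-2, -2, -8], [-3, -2, -2], [-1, 0, -10]]. Its determinant is (-2)·((-2)·(-10) - (-2)·0) - (-2)·((-3)·(-10) - (-2)·(-1)) + (-8)·((-3)·0 - (-2)·(-1)) = (-2)·20 - (-2)·28 + (-8)·(-2) = 32 ≠ 0.
So rank(C) ≥ 3; since C has 3 rows, rank(C) = 3.
rank(C) = 3 = n, so the pair (A, B) is completely controllable.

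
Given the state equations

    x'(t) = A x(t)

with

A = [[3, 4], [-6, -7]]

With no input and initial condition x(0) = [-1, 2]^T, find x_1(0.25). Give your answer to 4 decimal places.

-0.1659

det(sI - A) = s^2 - (tr A)s + det A, with tr A = 3 + (-7) = -4 and det A = 3·(-7) - 4·(-6) = -21 - (-24) = 3.
So p(s) = det(sI - A) = s^2 + 4s + 3.
Factor s^2 + 4s + 3: two numbers with sum -4 and product 3 are -1 and -3, so s^2 + 4s + 3 = (s + 1)(s + 3).
Hence p(s) = (s + 1) (s + 3), with roots -3, -1.
The eigenvalues -3, -1 are distinct and real, so A is diagonalisable and x(t) = e^{At} x(0) = V diag(e^{λ_i t}) V^{-1} x(0), where the columns of V are the eigenvectors.
λ = -3: A - (-3)I = [[6, 4], [-6, -4]]. Row 1 gives 6·v1 + 4·v2 = 0, so take v_1 = [-2, 3]^T.
λ = -1: A - (-1)I = [[4, 4], [-6, -6]]. Row 1 gives 4·v1 + 4·v2 = 0, so take v_2 = [1, -1]^T.
V = [v_1 v_2] = [[-2, 1], [3, -1]] has det V = -1, so V^{-1} = adj(V)/det V = [[1, 1], [3, 2]].
Modal coordinates z(0) = V^{-1} x(0): 1·(-1) + 1·2 = 1; 3·(-1) + 2·2 = 1; so z(0) = [1, 1]^T.
x_1(t) = Σ_i (v_i)_1 · z_i(0) · e^{λ_i t} (row 1 of V times the modal terms).
x_1(0.25) = (-2)·1·e^{-3·0.25} + 1·1·e^{-1·0.25} = (-2)·0.472367 + 1·0.778801 = -0.1659.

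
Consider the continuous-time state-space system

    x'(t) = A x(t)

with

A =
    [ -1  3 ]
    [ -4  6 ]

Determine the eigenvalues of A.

det(sI - A) = s^2 - (tr A)s + det A, with tr A = (-1) + 6 = 5 and det A = (-1)·6 - 3·(-4) = -6 - (-12) = 6.
So p(s) = det(sI - A) = s^2 - 5s + 6.
Factor s^2 - 5s + 6: two numbers with sum 5 and product 6 are 3 and 2, so s^2 - 5s + 6 = (s - 3)(s - 2).
Hence p(s) = (s - 3) (s - 2), with roots 2, 3.
At least one eigenvalue has non-negative real part, so the system is not asymptotically stable.

2, 3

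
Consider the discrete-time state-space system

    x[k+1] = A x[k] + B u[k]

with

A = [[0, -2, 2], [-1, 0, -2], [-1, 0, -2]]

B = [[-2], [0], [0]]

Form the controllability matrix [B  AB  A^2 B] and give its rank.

AB = [[0], [2], [2]]
A^2B = [[0], [-4], [-4]]
Controllability matrix C = [B  AB  A^2B] = [[-2, 0, 0], [0, 2, -4], [0, 2, -4]]
The rows r1, r2, r3 of C are linearly dependent: -r2 + r3 = 0 (check each entry), so rank(C) ≤ 2.
The 2×2 minor from rows 1, 2, columns 1, 2 is (-2)·2 - 0·0 = -4 - 0 = -4 ≠ 0, so rank(C) = 2.
rank(C) = 2 < n = 3, so the pair (A, B) is not completely controllable.

2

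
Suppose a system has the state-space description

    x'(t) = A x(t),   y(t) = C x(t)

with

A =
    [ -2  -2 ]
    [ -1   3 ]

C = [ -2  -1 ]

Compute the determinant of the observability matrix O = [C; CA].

CA = [[5, 1]]
Observability matrix O = [C; CA] = [[-2, -1], [5, 1]]
det(O) = (-2)·1 - (-1)·5 = -2 - (-5) = 3
Since det(O) ≠ 0, rank(O) = 2 and the system is completely observable.

3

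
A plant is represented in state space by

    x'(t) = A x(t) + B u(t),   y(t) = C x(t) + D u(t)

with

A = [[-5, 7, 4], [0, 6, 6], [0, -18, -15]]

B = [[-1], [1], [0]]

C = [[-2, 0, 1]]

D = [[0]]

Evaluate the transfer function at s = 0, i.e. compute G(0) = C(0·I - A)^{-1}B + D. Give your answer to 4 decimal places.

-1.3333

G(0) = C(-A)^{-1}B + D = -C A^{-1} B + D.
det A = -90, so A^{-1} = (1/-90)·adj(A) = [[-1/5, -11/30, -1/5], [0, -5/6, -1/3], [0, 1, 1/3]]
A^{-1} B = [-1/6, -5/6, 1]^T
C A^{-1} B = 4/3
G(0) = D - C A^{-1} B = 0 - (4/3) = -4/3 ≈ -1.3333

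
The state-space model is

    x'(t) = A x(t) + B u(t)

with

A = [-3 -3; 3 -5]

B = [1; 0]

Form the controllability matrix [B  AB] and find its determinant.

AB = [[-3], [3]]
Controllability matrix C = [B  AB] = [[1, -3], [0, 3]]
det(C) = 1·3 - (-3)·0 = 3 - 0 = 3
Since det(C) ≠ 0, rank(C) = 2 and the system is completely controllable.

3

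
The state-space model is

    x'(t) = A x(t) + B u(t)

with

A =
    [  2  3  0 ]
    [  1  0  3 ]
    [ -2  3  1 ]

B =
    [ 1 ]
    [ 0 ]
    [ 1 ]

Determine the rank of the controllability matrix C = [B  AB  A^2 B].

AB = [[2], [4], [-1]]
A^2B = [[16], [-1], [7]]
Controllability matrix C = [B  AB  A^2B] = [[1, 2, 16], [0, 4, -1], [1, -1, 7]]
det(C) = 1·(4·7 - (-1)·(-1)) - 2·(0·7 - (-1)·1) + 16·(0·(-1) - 4·1) = 1·27 - 2·1 + 16·(-4) = -39 ≠ 0, so rank(C) = 3.
rank(C) = 3 = n, so the pair (A, B) is completely controllable.

3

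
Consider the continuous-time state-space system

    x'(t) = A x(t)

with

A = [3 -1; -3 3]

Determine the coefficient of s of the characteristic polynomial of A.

-6

For a 2×2 matrix, det(sI - A) = s^2 - (tr A)s + det A.
tr A = 6, det A = 6.
So p(s) = s^2 - 6s + 6.
The coefficient of s is -6.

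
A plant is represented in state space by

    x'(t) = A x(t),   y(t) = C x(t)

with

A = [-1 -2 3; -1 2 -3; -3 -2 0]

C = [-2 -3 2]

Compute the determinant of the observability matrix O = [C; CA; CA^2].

CA = [[-1, -6, 3]]
CA^2 = [[-2, -16, 15]]
Observability matrix O = [C; CA; CA^2] = [[-2, -3, 2], [-1, -6, 3], [-2, -16, 15]]
Expanding along the first row, det(O) = (-2)·((-6)·15 - 3·(-16)) - (-3)·((-1)·15 - 3·(-2)) + 2·((-1)·(-16) - (-6)·(-2)) = (-2)·(-42) - (-3)·(-9) + 2·4 = 65
Since det(O) ≠ 0, rank(O) = 3 and the system is completely observable.

65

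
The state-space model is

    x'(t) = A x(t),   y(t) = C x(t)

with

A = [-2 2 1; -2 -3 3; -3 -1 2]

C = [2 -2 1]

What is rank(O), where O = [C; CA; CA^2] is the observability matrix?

3

CA = [[-3, 9, -2]]
CA^2 = [[-6, -31, 20]]
Observability matrix O = [C; CA; CA^2] = [[2, -2, 1], [-3, 9, -2], [-6, -31, 20]]
det(O) = 2·(9·20 - (-2)·(-31)) - (-2)·((-3)·20 - (-2)·(-6)) + 1·((-3)·(-31) - 9·(-6)) = 2·118 - (-2)·(-72) + 1·147 = 239 ≠ 0, so rank(O) = 3.
rank(O) = 3 = n, so the pair (A, C) is completely observable.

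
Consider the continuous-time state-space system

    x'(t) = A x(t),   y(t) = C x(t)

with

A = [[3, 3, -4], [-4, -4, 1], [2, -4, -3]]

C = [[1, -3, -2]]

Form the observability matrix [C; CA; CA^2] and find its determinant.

-2842

CA = [[11, 23, -1]]
CA^2 = [[-61, -55, -18]]
Observability matrix O = [C; CA; CA^2] = [[1, -3, -2], [11, 23, -1], [-61, -55, -18]]
Expanding along the first row, det(O) = 1·(23·(-18) - (-1)·(-55)) - (-3)·(11·(-18) - (-1)·(-61)) + (-2)·(11·(-55) - 23·(-61)) = 1·(-469) - (-3)·(-259) + (-2)·798 = -2842
Since det(O) ≠ 0, rank(O) = 3 and the system is completely observable.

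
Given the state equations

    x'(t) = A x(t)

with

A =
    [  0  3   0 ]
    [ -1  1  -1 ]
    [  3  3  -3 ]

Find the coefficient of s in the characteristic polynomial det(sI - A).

Expand det(sI - A) for the 3×3 matrix.
p(s) = s^3 + 2s^2 + 3s + 18.
(Check: constant term = det(-A) = (-1)^3 det A = 18; coefficient of s^2 = -tr A = 2.)
The coefficient of s is 3.

3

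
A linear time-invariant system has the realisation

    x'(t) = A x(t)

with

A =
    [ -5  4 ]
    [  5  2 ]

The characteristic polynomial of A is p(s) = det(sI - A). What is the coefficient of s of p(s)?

3

For a 2×2 matrix, det(sI - A) = s^2 - (tr A)s + det A.
tr A = -3, det A = -30.
So p(s) = s^2 + 3s - 30.
The coefficient of s is 3.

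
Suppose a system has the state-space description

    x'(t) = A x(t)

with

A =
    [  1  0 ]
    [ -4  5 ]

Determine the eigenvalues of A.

1, 5

det(sI - A) = s^2 - (tr A)s + det A, with tr A = 1 + 5 = 6 and det A = 1·5 - 0·(-4) = 5 - 0 = 5.
So p(s) = det(sI - A) = s^2 - 6s + 5.
Factor s^2 - 6s + 5: two numbers with sum 6 and product 5 are 5 and 1, so s^2 - 6s + 5 = (s - 5)(s - 1).
Hence p(s) = (s - 5) (s - 1), with roots 1, 5.
At least one eigenvalue has non-negative real part, so the system is not asymptotically stable.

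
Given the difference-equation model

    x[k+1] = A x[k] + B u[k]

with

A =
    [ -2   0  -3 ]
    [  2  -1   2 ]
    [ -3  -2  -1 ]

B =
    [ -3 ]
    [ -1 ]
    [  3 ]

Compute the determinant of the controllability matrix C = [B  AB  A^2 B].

339

AB = [[-3], [1], [8]]
A^2B = [[-18], [9], [-1]]
Controllability matrix C = [B  AB  A^2B] = [[-3, -3, -18], [-1, 1, 9], [3, 8, -1]]
Expanding along the first row, det(C) = (-3)·(1·(-1) - 9·8) - (-3)·((-1)·(-1) - 9·3) + (-18)·((-1)·8 - 1·3) = (-3)·(-73) - (-3)·(-26) + (-18)·(-11) = 339
Since det(C) ≠ 0, rank(C) = 3 and the system is completely controllable.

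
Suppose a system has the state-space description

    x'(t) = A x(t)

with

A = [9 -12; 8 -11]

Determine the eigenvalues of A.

-3, 1

det(sI - A) = s^2 - (tr A)s + det A, with tr A = 9 + (-11) = -2 and det A = 9·(-11) - (-12)·8 = -99 - (-96) = -3.
So p(s) = det(sI - A) = s^2 + 2s - 3.
Factor s^2 + 2s - 3: two numbers with sum -2 and product -3 are 1 and -3, so s^2 + 2s - 3 = (s - 1)(s + 3).
Hence p(s) = (s - 1) (s + 3), with roots -3, 1.
At least one eigenvalue has non-negative real part, so the system is not asymptotically stable.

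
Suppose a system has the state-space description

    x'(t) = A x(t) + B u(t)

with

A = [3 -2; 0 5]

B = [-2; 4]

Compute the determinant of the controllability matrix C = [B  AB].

AB = [[-14], [20]]
Controllability matrix C = [B  AB] = [[-2, -14], [4, 20]]
det(C) = (-2)·20 - (-14)·4 = -40 - (-56) = 16
Since det(C) ≠ 0, rank(C) = 2 and the system is completely controllable.

16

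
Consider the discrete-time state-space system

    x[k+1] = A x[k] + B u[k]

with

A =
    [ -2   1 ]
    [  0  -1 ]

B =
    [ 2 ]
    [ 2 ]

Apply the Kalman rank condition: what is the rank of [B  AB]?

1

AB = [[-2], [-2]]
Controllability matrix C = [B  AB] = [[2, -2], [2, -2]]
Every column of C is a scalar multiple of column 1 = [2, 2] (multipliers 1, -1), so the columns span a one-dimensional space.
C ≠ 0, hence rank(C) = 1.
rank(C) = 1 < n = 2, so the pair (A, B) is not completely controllable.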